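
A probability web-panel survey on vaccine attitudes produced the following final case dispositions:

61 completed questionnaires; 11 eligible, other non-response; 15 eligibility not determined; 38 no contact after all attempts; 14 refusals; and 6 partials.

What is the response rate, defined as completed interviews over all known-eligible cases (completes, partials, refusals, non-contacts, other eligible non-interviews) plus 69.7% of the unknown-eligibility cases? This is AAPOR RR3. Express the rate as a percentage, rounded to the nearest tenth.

Num → 61
Known eligible → 61 + 6 + 14 + 38 + 11 = 130
Estimated eligible among unknowns → 0.6970 × 15 = 10.46
Denom → 130 + 10.46 = 140.46
RR3 = 61 / 140.46 = 0.4343

43.4%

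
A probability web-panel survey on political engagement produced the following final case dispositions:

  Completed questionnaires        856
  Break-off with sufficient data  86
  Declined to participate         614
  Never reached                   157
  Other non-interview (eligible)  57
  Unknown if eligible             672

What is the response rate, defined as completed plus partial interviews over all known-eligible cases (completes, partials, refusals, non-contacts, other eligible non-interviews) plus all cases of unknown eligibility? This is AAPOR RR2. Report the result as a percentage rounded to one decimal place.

38.6%

Numerator = 856 + 86 = 942
Denom = 856 + 86 + 614 + 157 + 57 + 672 = 2442
RR2 = 942 / 2442 = 0.3857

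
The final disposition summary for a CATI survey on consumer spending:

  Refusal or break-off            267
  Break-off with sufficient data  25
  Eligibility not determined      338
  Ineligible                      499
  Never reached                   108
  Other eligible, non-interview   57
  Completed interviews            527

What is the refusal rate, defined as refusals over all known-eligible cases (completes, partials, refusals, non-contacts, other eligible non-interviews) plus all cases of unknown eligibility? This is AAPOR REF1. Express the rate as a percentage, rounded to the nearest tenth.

Numerator → 267
Denom → 527 + 25 + 267 + 108 + 57 + 338 = 1322
REF1 = 267 / 1322 = 0.2020

20.2%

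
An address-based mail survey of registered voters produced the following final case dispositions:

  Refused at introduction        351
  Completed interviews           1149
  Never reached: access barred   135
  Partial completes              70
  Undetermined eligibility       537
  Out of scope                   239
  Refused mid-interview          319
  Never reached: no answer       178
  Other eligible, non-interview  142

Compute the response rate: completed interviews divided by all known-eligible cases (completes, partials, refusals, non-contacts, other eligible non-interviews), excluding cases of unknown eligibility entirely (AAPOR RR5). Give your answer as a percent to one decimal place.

Refusal or break-off = 351 + 319 = 670
No contact after all attempts = 178 + 135 = 313
Num = 1149
Denominator = 1149 + 70 + 670 + 313 + 142 = 2344
RR5 = 1149 / 2344 = 0.4902

49.0%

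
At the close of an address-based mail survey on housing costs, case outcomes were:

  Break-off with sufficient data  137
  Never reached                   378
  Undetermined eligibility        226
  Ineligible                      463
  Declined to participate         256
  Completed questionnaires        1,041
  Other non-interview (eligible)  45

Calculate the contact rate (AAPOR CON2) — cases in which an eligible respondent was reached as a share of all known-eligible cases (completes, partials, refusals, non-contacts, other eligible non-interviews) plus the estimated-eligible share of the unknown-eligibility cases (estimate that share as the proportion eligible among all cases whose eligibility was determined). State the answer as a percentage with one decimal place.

72.6%

Num → 1041 + 137 + 256 + 45 = 1479
Known eligible → 1041 + 137 + 256 + 378 + 45 = 1857
e = 1857 / (1857 + 463) = 1857 / 2320 = 0.8004
e × U → 0.8004 × 226 = 180.89
Denominator → 1857 + 180.89 = 2037.89
CON2 = 1479 / 2037.89 = 0.7258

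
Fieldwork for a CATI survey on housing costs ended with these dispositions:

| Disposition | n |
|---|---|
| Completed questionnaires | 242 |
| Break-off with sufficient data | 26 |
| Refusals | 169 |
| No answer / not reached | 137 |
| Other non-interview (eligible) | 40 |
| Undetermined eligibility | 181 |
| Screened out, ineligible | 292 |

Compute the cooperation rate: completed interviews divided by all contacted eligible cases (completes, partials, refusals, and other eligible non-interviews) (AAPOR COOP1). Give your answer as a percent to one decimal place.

Top: 242
Base: 242 + 26 + 169 + 40 = 477
COOP1 = 242 / 477 = 0.5073

50.7%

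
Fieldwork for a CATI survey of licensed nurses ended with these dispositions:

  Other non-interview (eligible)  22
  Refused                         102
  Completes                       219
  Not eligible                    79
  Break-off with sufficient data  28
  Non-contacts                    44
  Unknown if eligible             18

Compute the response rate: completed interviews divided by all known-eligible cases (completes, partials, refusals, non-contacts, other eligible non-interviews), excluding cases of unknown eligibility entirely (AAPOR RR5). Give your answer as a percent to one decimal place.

Top: 219
Base: 219 + 28 + 102 + 44 + 22 = 415
RR5 = 219 / 415 = 0.5277

52.8%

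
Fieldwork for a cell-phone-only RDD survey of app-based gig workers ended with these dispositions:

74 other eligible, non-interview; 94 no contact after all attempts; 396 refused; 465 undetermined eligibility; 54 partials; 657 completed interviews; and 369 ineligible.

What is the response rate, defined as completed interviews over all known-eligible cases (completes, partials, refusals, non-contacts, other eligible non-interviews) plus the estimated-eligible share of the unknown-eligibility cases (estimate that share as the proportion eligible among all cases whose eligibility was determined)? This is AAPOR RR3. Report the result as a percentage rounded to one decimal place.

40.2%

Numerator = 657
Eligible (known) = 657 + 54 + 396 + 94 + 74 = 1275
e = 1275 / (1275 + 369) = 1275 / 1644 = 0.7755
e × U = 0.7755 × 465 = 360.61
Denom = 1275 + 360.61 = 1635.61
RR3 = 657 / 1635.61 = 0.4017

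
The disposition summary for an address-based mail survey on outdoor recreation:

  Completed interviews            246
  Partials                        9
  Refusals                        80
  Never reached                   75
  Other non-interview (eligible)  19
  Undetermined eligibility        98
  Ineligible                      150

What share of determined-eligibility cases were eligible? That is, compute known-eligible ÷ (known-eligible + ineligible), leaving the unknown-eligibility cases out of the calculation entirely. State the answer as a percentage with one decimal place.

Eligible (known) → 246 + 9 + 80 + 75 + 19 = 429
e = 429 / (429 + 150) = 429 / 579 = 0.7409

74.1%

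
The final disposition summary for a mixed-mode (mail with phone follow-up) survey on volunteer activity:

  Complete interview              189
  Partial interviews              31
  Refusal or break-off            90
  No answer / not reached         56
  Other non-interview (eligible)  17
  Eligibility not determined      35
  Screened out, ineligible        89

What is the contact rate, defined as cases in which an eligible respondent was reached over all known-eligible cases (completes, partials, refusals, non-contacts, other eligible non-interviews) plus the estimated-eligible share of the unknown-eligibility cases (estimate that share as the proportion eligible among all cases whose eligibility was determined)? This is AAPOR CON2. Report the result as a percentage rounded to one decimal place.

79.5%

Top → 189 + 31 + 90 + 17 = 327
Determined eligible → 189 + 31 + 90 + 56 + 17 = 383
e = 383 / (383 + 89) = 383 / 472 = 0.8114
e × U → 0.8114 × 35 = 28.40
Denom → 383 + 28.40 = 411.40
CON2 = 327 / 411.40 = 0.7948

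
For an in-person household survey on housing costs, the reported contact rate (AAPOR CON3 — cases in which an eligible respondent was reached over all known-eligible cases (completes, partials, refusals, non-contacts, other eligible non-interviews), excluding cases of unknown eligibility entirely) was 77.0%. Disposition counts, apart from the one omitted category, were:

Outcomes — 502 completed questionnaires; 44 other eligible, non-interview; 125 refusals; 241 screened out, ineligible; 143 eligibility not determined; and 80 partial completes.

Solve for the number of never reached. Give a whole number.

224

Num → 502 + 80 + 125 + 44 = 751
CON3 = 751 / D = 0.770
D = 751 / 0.770 = 975.3
Remaining denominator categories sum to 751
never reached = 975.3 − 751 ≈ 224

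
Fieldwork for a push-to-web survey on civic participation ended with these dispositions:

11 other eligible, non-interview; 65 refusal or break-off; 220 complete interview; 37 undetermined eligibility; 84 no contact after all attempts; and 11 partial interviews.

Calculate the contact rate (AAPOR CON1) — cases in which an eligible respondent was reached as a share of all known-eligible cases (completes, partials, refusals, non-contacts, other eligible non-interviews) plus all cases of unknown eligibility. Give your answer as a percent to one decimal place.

71.7%

Numerator = 220 + 11 + 65 + 11 = 307
Denom = 220 + 11 + 65 + 84 + 11 + 37 = 428
CON1 = 307 / 428 = 0.7173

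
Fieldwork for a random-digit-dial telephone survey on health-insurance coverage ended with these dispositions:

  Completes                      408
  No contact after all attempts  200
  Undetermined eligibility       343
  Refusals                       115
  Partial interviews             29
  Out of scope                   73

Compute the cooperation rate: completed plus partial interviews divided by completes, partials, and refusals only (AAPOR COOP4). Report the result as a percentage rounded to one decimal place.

Numerator: 408 + 29 = 437
Denominator: 408 + 29 + 115 = 552
COOP4 = 437 / 552 = 0.7917

79.2%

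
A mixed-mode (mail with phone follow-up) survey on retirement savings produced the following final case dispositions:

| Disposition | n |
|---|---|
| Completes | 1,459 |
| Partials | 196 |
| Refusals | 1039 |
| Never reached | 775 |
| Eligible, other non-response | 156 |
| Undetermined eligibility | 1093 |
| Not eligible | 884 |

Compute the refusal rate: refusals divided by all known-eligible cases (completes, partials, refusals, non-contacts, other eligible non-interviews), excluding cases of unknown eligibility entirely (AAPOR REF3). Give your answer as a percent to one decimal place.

Num: 1039
Denominator: 1459 + 196 + 1039 + 775 + 156 = 3625
REF3 = 1039 / 3625 = 0.2866

28.7%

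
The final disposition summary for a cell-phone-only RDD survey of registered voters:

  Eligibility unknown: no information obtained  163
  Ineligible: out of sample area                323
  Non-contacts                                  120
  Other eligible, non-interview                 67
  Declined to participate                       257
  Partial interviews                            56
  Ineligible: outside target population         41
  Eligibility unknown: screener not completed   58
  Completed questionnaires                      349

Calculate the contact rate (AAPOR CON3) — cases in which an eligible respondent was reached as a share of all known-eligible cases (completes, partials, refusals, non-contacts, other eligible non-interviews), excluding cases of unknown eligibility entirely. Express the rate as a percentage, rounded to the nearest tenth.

85.9%

Undetermined eligibility = 58 + 163 = 221
Out of scope = 41 + 323 = 364
Numerator → 349 + 56 + 257 + 67 = 729
Denom → 349 + 56 + 257 + 120 + 67 = 849
CON3 = 729 / 849 = 0.8587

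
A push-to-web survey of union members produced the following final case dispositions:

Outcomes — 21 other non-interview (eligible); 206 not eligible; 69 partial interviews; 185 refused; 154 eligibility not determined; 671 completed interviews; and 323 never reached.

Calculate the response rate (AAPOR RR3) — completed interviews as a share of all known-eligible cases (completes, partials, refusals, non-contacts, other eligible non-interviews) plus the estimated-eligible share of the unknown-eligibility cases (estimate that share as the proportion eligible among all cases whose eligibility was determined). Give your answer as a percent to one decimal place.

47.9%

Top = 671
Determined eligible = 671 + 69 + 185 + 323 + 21 = 1269
e = 1269 / (1269 + 206) = 1269 / 1475 = 0.8603
Eligible share of unknowns = 0.8603 × 154 = 132.49
Base = 1269 + 132.49 = 1401.49
RR3 = 671 / 1401.49 = 0.4788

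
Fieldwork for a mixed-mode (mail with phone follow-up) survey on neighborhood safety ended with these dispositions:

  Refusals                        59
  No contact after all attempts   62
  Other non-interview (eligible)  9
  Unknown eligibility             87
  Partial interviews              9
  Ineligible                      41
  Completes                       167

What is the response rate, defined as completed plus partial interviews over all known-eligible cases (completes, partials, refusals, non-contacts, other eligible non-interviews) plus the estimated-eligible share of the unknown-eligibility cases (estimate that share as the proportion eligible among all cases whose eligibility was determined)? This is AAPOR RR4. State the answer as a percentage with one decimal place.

46.0%

Numerator: 167 + 9 = 176
Eligible (known): 167 + 9 + 59 + 62 + 9 = 306
e = 306 / (306 + 41) = 306 / 347 = 0.8818
Eligible share of unknowns: 0.8818 × 87 = 76.72
Denominator: 306 + 76.72 = 382.72
RR4 = 176 / 382.72 = 0.4599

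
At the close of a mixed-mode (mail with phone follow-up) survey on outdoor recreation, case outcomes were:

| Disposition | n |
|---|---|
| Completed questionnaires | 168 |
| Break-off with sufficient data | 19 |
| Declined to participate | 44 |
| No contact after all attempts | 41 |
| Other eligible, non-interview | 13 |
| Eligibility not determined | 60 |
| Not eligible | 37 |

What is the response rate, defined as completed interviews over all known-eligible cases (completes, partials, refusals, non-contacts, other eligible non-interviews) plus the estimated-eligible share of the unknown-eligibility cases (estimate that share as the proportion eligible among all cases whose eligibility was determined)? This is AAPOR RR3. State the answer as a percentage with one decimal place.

Top → 168
Eligible (known) → 168 + 19 + 44 + 41 + 13 = 285
e = 285 / (285 + 37) = 285 / 322 = 0.8851
Eligible share of unknowns → 0.8851 × 60 = 53.11
Base → 285 + 53.11 = 338.11
RR3 = 168 / 338.11 = 0.4969

49.7%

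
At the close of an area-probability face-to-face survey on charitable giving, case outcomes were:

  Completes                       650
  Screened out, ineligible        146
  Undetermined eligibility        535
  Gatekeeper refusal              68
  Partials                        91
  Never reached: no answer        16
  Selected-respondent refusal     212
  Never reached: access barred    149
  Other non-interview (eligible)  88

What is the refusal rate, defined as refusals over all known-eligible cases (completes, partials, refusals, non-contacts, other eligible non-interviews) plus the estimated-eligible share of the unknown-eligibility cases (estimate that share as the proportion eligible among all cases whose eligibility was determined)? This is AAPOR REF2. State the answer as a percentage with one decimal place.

Refusals = 68 + 212 = 280
Non-contacts = 16 + 149 = 165
Numerator → 280
Determined eligible → 650 + 91 + 280 + 165 + 88 = 1274
e = 1274 / (1274 + 146) = 1274 / 1420 = 0.8972
Estimated eligible among unknowns → 0.8972 × 535 = 480.00
Denominator → 1274 + 480.00 = 1754.00
REF2 = 280 / 1754.00 = 0.1596

16.0%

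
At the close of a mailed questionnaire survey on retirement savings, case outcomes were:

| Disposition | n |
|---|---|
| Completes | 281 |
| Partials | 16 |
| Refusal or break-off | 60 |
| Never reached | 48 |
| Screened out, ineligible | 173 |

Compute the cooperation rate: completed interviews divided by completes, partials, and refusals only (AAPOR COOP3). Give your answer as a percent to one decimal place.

Num: 281
Denom: 281 + 16 + 60 = 357
COOP3 = 281 / 357 = 0.7871

78.7%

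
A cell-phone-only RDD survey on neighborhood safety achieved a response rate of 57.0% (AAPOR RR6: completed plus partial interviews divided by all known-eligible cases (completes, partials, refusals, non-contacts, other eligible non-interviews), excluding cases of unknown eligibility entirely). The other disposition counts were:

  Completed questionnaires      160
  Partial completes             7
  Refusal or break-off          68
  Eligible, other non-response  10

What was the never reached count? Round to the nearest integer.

Num = 160 + 7 = 167
RR6 = 167 / D = 0.570
D = 167 / 0.570 = 293.0
Rest of base = 245
never reached = 293.0 − 245 ≈ 48

48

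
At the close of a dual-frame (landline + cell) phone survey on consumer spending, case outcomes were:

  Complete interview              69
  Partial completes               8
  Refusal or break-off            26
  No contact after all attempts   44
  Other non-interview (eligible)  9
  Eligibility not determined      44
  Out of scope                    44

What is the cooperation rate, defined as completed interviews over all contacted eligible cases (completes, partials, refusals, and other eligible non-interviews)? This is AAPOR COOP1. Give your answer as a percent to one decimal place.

Top → 69
Denominator → 69 + 8 + 26 + 9 = 112
COOP1 = 69 / 112 = 0.6161

61.6%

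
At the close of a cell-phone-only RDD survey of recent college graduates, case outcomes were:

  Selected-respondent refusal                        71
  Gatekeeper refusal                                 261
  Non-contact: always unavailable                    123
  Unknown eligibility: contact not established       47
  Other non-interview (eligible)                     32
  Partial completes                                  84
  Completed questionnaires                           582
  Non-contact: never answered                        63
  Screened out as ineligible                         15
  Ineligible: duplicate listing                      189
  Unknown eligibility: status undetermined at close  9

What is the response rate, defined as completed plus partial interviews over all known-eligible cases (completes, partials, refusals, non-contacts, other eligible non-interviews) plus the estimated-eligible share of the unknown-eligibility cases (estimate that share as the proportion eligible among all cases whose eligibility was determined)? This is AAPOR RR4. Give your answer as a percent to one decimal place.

Refusals = 261 + 71 = 332
No contact after all attempts = 63 + 123 = 186
Undetermined eligibility = 47 + 9 = 56
Out of scope = 15 + 189 = 204
Num → 582 + 84 = 666
Eligible (known) → 582 + 84 + 332 + 186 + 32 = 1216
e = 1216 / (1216 + 204) = 1216 / 1420 = 0.8563
Estimated eligible among unknowns → 0.8563 × 56 = 47.95
Denominator → 1216 + 47.95 = 1263.95
RR4 = 666 / 1263.95 = 0.5269

52.7%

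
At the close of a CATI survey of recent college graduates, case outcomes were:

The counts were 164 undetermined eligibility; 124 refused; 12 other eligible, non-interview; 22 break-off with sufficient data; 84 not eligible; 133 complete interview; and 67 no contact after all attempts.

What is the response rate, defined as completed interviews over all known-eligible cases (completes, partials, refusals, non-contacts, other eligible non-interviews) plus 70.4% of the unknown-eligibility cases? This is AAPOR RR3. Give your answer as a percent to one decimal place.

28.1%

Top = 133
Determined eligible = 133 + 22 + 124 + 67 + 12 = 358
Eligible share of unknowns = 0.7040 × 164 = 115.46
Denom = 358 + 115.46 = 473.46
RR3 = 133 / 473.46 = 0.2809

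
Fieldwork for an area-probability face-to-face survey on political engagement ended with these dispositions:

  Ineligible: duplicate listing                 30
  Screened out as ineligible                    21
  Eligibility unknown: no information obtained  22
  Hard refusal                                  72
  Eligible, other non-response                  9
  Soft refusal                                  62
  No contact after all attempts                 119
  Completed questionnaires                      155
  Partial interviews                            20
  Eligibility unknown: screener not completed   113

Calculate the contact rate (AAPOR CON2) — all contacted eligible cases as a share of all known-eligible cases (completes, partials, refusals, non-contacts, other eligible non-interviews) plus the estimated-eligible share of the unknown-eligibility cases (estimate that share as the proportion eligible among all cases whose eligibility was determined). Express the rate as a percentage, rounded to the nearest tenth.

Refused = 72 + 62 = 134
Undetermined eligibility = 113 + 22 = 135
Screened out, ineligible = 21 + 30 = 51
Top = 155 + 20 + 134 + 9 = 318
Known eligible = 155 + 20 + 134 + 119 + 9 = 437
e = 437 / (437 + 51) = 437 / 488 = 0.8955
e × U = 0.8955 × 135 = 120.89
Denominator = 437 + 120.89 = 557.89
CON2 = 318 / 557.89 = 0.5700

57.0%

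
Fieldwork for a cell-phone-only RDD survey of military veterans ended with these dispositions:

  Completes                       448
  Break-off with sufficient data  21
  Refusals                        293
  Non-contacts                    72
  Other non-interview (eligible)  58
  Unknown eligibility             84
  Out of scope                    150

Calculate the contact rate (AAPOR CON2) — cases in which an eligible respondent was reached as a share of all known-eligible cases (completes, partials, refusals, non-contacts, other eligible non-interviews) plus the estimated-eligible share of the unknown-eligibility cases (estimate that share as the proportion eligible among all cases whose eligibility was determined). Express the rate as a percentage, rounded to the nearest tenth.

85.1%

Top = 448 + 21 + 293 + 58 = 820
Determined eligible = 448 + 21 + 293 + 72 + 58 = 892
e = 892 / (892 + 150) = 892 / 1042 = 0.8560
Eligible share of unknowns = 0.8560 × 84 = 71.90
Base = 892 + 71.90 = 963.90
CON2 = 820 / 963.90 = 0.8507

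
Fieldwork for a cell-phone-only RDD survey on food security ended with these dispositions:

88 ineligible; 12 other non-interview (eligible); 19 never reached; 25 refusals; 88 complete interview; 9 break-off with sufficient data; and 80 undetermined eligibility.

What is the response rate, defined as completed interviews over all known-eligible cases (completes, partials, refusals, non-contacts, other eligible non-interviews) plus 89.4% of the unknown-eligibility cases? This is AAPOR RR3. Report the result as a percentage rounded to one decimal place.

Top → 88
Eligible (known) → 88 + 9 + 25 + 19 + 12 = 153
Estimated eligible among unknowns → 0.8940 × 80 = 71.52
Base → 153 + 71.52 = 224.52
RR3 = 88 / 224.52 = 0.3919

39.2%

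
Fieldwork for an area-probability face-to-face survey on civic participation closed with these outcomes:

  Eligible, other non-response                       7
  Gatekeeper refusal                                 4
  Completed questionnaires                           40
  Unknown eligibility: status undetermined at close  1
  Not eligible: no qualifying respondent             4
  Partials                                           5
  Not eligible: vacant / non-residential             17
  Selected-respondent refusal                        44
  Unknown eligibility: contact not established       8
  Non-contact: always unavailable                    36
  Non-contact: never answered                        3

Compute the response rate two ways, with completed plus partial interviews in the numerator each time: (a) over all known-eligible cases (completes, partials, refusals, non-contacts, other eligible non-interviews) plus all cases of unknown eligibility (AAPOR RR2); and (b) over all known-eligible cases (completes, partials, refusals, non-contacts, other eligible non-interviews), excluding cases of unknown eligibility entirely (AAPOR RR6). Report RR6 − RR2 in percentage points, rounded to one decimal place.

Refusal or break-off = 4 + 44 = 48
No contact after all attempts = 3 + 36 = 39
Unknown if eligible = 8 + 1 = 9
Screened out, ineligible = 4 + 17 = 21
Numerator: 40 + 5 = 45
Denom: 40 + 5 + 48 + 39 + 7 + 9 = 148
RR2 = 45 / 148 = 0.3041
Denom: 40 + 5 + 48 + 39 + 7 = 139
RR6 = 45 / 139 = 0.3237
Difference = 32.37 − 30.41 = 1.96 percentage points

2.0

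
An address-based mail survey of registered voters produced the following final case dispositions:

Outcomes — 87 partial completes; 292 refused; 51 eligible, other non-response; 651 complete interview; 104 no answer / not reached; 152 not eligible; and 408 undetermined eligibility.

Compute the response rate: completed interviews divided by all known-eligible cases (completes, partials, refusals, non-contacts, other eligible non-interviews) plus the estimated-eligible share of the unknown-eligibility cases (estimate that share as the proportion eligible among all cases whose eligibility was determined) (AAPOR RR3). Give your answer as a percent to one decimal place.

Top: 651
Eligible (known): 651 + 87 + 292 + 104 + 51 = 1185
e = 1185 / (1185 + 152) = 1185 / 1337 = 0.8863
Estimated eligible among unknowns: 0.8863 × 408 = 361.61
Denom: 1185 + 361.61 = 1546.61
RR3 = 651 / 1546.61 = 0.4209

42.1%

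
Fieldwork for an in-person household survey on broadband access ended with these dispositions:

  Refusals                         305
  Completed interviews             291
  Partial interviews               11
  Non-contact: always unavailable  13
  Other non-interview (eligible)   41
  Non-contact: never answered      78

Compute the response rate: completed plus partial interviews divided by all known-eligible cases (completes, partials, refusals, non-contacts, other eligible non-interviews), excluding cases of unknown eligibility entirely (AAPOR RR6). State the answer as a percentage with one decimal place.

40.9%

Non-contacts = 78 + 13 = 91
Numerator = 291 + 11 = 302
Denom = 291 + 11 + 305 + 91 + 41 = 739
RR6 = 302 / 739 = 0.4087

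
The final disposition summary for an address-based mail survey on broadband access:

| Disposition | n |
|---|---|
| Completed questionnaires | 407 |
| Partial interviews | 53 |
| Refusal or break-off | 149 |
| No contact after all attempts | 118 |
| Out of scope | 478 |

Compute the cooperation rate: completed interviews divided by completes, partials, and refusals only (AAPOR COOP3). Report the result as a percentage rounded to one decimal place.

66.8%

Top → 407
Denom → 407 + 53 + 149 = 609
COOP3 = 407 / 609 = 0.6683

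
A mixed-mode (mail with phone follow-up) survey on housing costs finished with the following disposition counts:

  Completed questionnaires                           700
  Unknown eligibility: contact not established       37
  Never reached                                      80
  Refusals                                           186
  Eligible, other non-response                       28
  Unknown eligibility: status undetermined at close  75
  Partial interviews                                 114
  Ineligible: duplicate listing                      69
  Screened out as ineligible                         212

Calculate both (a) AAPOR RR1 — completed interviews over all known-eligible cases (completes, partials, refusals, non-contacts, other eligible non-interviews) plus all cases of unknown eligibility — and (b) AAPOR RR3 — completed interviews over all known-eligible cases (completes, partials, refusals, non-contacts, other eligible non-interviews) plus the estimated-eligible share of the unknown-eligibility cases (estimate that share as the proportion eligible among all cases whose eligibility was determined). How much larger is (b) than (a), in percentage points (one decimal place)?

Eligibility not determined = 37 + 75 = 112
Out of scope = 212 + 69 = 281
Numerator: 700
Denominator: 700 + 114 + 186 + 80 + 28 + 112 = 1220
RR1 = 700 / 1220 = 0.5738
Determined eligible: 700 + 114 + 186 + 80 + 28 = 1108
e = 1108 / (1108 + 281) = 1108 / 1389 = 0.7977
Estimated eligible among unknowns: 0.7977 × 112 = 89.34
Denominator: 1108 + 89.34 = 1197.34
RR3 = 700 / 1197.34 = 0.5846
Difference = 58.46 − 57.38 = 1.08 percentage points

1.1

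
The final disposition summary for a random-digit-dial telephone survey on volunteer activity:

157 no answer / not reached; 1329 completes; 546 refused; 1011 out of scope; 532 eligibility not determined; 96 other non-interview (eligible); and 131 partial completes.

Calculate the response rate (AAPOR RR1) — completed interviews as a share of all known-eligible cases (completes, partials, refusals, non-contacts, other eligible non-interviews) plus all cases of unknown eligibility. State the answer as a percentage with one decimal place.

Num = 1329
Base = 1329 + 131 + 546 + 157 + 96 + 532 = 2791
RR1 = 1329 / 2791 = 0.4762

47.6%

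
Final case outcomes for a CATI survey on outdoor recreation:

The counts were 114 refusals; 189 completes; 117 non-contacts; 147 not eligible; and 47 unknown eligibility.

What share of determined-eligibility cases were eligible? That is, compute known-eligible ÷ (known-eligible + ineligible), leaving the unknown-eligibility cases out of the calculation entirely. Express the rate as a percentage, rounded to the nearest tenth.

74.1%

Eligible (known) = 189 + 114 + 117 = 420
e = 420 / (420 + 147) = 420 / 567 = 0.7407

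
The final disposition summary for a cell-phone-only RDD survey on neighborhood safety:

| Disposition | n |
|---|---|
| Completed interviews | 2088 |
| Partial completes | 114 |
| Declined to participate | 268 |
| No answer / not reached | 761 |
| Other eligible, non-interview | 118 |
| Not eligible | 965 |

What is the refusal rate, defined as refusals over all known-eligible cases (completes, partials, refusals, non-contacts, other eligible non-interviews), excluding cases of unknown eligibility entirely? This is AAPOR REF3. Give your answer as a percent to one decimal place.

Numerator: 268
Base: 2088 + 114 + 268 + 761 + 118 = 3349
REF3 = 268 / 3349 = 0.0800

8.0%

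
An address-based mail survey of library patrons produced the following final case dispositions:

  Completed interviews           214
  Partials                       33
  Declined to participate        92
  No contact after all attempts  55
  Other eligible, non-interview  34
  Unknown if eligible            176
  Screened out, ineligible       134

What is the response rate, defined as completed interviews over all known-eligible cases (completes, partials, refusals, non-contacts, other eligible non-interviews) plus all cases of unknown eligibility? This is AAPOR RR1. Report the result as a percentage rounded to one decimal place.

Top → 214
Base → 214 + 33 + 92 + 55 + 34 + 176 = 604
RR1 = 214 / 604 = 0.3543

35.4%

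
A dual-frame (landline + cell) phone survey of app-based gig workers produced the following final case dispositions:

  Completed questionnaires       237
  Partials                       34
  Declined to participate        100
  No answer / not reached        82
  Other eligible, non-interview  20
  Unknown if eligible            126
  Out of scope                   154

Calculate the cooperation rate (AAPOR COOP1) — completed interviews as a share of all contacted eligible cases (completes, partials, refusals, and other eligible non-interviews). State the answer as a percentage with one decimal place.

60.6%

Num = 237
Denominator = 237 + 34 + 100 + 20 = 391
COOP1 = 237 / 391 = 0.6061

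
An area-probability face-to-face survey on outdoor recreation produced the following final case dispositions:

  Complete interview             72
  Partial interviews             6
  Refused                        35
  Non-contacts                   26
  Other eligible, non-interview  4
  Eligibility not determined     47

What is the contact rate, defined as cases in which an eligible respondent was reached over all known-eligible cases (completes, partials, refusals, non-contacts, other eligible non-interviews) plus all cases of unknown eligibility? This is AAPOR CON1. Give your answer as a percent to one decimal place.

Numerator = 72 + 6 + 35 + 4 = 117
Denominator = 72 + 6 + 35 + 26 + 4 + 47 = 190
CON1 = 117 / 190 = 0.6158

61.6%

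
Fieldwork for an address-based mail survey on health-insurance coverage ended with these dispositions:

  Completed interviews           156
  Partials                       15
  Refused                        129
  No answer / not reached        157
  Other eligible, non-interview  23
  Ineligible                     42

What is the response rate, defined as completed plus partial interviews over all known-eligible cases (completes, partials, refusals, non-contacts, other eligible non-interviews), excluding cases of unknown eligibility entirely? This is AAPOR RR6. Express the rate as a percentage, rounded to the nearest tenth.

35.6%

Top: 156 + 15 = 171
Denominator: 156 + 15 + 129 + 157 + 23 = 480
RR6 = 171 / 480 = 0.3563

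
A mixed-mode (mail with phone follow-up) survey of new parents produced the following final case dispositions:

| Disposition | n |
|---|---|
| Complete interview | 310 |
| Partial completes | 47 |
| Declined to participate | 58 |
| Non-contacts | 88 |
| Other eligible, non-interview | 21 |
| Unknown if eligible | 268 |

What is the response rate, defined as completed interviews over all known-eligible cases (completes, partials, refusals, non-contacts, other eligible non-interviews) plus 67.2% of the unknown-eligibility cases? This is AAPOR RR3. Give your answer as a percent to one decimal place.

44.0%

Num = 310
Determined eligible = 310 + 47 + 58 + 88 + 21 = 524
Eligible share of unknowns = 0.6720 × 268 = 180.10
Denom = 524 + 180.10 = 704.10
RR3 = 310 / 704.10 = 0.4403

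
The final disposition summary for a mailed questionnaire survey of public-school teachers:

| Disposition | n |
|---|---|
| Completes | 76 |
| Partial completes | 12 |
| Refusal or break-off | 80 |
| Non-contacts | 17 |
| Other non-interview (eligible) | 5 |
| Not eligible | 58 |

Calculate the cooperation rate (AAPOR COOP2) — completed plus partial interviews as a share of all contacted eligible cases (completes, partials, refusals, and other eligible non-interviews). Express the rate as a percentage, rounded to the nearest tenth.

Num → 76 + 12 = 88
Denom → 76 + 12 + 80 + 5 = 173
COOP2 = 88 / 173 = 0.5087

50.9%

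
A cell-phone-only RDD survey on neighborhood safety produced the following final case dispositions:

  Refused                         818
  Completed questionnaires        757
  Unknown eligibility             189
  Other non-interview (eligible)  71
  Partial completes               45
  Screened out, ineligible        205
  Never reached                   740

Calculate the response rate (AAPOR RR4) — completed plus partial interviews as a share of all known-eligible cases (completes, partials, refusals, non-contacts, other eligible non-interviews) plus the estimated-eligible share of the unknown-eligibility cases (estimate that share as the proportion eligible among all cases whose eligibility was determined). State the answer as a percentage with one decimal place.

Top → 757 + 45 = 802
Determined eligible → 757 + 45 + 818 + 740 + 71 = 2431
e = 2431 / (2431 + 205) = 2431 / 2636 = 0.9222
Estimated eligible among unknowns → 0.9222 × 189 = 174.30
Base → 2431 + 174.30 = 2605.30
RR4 = 802 / 2605.30 = 0.3078

30.8%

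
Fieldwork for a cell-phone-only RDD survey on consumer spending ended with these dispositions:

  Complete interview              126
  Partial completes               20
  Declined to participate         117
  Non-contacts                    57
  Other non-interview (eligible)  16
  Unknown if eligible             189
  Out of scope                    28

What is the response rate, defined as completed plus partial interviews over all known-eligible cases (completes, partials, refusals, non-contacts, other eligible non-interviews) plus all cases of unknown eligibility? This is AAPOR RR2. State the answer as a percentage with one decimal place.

Numerator → 126 + 20 = 146
Base → 126 + 20 + 117 + 57 + 16 + 189 = 525
RR2 = 146 / 525 = 0.2781

27.8%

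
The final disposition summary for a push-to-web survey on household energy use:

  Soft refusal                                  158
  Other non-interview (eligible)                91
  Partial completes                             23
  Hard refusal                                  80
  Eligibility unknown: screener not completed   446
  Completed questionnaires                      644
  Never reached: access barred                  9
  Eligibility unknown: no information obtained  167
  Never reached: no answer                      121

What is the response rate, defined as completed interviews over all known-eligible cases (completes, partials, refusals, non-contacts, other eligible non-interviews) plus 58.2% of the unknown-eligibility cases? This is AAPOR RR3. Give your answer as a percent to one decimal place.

43.4%

Refusals = 80 + 158 = 238
No answer / not reached = 121 + 9 = 130
Undetermined eligibility = 446 + 167 = 613
Numerator → 644
Determined eligible → 644 + 23 + 238 + 130 + 91 = 1126
Estimated eligible among unknowns → 0.5820 × 613 = 356.77
Base → 1126 + 356.77 = 1482.77
RR3 = 644 / 1482.77 = 0.4343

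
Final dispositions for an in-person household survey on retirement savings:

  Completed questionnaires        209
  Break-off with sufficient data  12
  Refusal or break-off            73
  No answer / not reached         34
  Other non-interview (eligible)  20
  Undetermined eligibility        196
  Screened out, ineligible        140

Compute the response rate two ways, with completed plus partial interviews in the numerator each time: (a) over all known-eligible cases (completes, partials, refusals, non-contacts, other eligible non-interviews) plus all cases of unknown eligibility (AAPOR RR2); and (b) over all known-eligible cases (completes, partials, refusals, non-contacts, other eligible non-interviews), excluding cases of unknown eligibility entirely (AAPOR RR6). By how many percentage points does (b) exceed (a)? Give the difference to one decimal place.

22.9

Num: 209 + 12 = 221
Denom: 209 + 12 + 73 + 34 + 20 + 196 = 544
RR2 = 221 / 544 = 0.4062
Denom: 209 + 12 + 73 + 34 + 20 = 348
RR6 = 221 / 348 = 0.6351
Difference = 63.51 − 40.62 = 22.89 percentage points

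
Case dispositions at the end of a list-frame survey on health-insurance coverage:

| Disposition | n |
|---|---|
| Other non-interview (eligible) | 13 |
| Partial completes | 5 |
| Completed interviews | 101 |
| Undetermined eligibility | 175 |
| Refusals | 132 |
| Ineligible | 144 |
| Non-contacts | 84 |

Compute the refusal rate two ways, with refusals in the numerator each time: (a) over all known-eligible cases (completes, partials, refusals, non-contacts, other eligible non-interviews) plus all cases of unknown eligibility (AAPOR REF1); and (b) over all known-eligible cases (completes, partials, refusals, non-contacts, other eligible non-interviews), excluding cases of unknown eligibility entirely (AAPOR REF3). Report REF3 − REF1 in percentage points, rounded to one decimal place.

Top = 132
Denom = 101 + 5 + 132 + 84 + 13 + 175 = 510
REF1 = 132 / 510 = 0.2588
Denom = 101 + 5 + 132 + 84 + 13 = 335
REF3 = 132 / 335 = 0.3940
Difference = 39.40 − 25.88 = 13.52 percentage points

13.5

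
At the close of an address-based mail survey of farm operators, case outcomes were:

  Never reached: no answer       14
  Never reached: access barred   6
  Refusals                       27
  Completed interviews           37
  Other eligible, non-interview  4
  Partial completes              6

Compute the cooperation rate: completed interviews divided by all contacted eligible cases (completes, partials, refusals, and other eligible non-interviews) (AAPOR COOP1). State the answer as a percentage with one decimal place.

50.0%

No answer / not reached = 14 + 6 = 20
Numerator: 37
Base: 37 + 6 + 27 + 4 = 74
COOP1 = 37 / 74 = 0.5000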